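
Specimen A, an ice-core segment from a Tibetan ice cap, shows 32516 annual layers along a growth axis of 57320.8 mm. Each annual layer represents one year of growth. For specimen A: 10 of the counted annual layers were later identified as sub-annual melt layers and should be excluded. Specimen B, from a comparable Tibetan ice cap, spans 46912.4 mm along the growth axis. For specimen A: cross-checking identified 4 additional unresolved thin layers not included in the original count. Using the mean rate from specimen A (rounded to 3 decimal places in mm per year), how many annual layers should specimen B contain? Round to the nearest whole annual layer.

Specimen A: after corrections the count is 32516 − 10 + 4 = 32510 annual layers.
A: Mean rate = 57320.8 mm / 32510 years ≈ 1.763 mm/yr.
B spans 46912.4 / 1.763 = 26609.42 years ≈ 26609 annual layers.

26609 annual layers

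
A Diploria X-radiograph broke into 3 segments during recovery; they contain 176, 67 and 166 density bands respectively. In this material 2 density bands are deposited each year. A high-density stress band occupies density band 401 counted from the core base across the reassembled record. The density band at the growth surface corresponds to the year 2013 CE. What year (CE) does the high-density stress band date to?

2009 CE

Total density bands = 176 + 67 + 166 = 409.
The high-density stress band sits at density band 401 from the core base, so 409 − 401 = 8 density bands formed after it.
8 density bands at 2 per year is 8 / 2 = 4 years.
The density band at the growth surface is 2013 CE, so the high-density stress band dates to 2013 − 4 = 2009 CE.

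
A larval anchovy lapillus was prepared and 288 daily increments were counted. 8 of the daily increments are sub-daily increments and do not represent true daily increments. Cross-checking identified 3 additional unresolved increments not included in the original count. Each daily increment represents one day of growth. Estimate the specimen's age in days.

283 d

After corrections the count is 288 − 8 + 3 = 283 daily increments.
With a one-to-one daily increment periodicity this is 283 days.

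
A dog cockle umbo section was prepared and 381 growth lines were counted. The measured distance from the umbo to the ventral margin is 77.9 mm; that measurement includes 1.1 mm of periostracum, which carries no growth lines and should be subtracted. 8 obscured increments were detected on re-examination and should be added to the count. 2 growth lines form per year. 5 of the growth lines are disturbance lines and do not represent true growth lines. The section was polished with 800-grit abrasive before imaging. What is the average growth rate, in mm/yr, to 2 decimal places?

0.40 mm/yr

After corrections the count is 381 − 5 + 8 = 384 growth lines.
Dividing by 2 growth lines per year: 384 / 2 = 192 years.
Net length = 77.9 − 1.1 = 76.8 mm.
76.8 mm over 192 years gives 76.8 / 192 ≈ 0.40 mm/yr.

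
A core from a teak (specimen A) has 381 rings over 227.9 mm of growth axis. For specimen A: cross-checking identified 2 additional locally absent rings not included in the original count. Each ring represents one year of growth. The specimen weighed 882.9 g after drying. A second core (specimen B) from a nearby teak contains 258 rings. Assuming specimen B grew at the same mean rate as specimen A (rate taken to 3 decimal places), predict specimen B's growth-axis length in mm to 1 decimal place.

153.5 mm

Specimen A: after corrections the count is 381 + 2 = 383 rings.
A: 227.9 mm over 383 years gives 227.9 / 383 ≈ 0.595 mm/yr.
B's length ≈ 0.595 × 258 = 153.5 mm.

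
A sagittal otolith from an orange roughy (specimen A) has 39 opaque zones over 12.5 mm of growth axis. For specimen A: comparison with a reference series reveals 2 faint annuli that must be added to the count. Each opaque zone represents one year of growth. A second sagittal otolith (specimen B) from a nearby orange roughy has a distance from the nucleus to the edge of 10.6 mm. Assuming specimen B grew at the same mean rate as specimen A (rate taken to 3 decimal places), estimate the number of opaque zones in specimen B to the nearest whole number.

Specimen A: correcting the raw count gives 39 + 2 = 41 true opaque zones.
A: Mean rate = 12.5 mm / 41 years ≈ 0.305 mm/yr.
B spans 10.6 / 0.305 = 34.75 years ≈ 35 opaque zones.

35 opaque zones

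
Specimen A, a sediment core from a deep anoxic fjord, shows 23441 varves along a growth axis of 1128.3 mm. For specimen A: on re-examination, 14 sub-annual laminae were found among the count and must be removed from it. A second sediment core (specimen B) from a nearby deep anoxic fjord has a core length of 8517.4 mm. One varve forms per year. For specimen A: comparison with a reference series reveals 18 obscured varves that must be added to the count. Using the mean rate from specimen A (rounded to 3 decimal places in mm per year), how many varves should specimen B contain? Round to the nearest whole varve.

177446 varves

Specimen A: true varve count = 23441 − 14 + 18 = 23445.
A: Extension rate ≈ 1128.3 / 23445 = 0.048 mm/yr.
B spans 8517.4 / 0.048 = 177445.83 years ≈ 177446 varves.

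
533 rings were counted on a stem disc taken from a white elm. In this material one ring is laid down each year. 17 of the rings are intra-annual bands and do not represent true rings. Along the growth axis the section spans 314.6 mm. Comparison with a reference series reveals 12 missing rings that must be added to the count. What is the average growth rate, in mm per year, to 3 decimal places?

0.596 mm per year

Correcting the raw count gives 533 − 17 + 12 = 528 true rings.
Mean rate = 314.6 mm / 528 years ≈ 0.596 mm per year.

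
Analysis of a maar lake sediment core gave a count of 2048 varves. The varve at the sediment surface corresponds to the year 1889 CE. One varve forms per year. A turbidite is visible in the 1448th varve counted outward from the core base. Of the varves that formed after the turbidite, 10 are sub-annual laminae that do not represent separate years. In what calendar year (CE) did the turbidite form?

1299 CE

The turbidite sits at varve 1448 from the core base, so 2048 − 1448 = 600 varves formed after it.
600 − 10 false = 590 true varves after the turbidite.
Counting back 590 years from 1889 CE places the turbidite in 1889 − 590 = 1299 CE.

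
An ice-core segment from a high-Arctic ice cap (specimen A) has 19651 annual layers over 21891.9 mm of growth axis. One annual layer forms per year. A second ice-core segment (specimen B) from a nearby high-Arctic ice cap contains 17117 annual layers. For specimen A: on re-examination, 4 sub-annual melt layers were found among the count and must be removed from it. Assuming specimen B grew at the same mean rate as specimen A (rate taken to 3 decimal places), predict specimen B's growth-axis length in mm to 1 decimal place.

Specimen A: adjusted count: 19651 − 4 = 19647 annual layers.
A: 21891.9 mm over 19647 years gives 21891.9 / 19647 ≈ 1.114 mm/yr.
Length of B = 1.114 × 17117 = 19068.3 mm.

19068.3 mm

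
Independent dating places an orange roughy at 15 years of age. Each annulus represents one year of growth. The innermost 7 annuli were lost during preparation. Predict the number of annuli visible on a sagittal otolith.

One annulus per year gives 15 annuli over 15 years.
15 − 7 missed = 8 annuli expected in the prepared section.

8 annuli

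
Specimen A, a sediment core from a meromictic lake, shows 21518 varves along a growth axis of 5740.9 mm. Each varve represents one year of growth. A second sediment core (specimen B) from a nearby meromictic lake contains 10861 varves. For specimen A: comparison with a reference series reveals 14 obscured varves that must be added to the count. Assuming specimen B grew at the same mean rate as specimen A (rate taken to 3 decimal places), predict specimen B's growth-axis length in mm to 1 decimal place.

Specimen A: adjusted count: 21518 + 14 = 21532 varves.
A: 5740.9 mm over 21532 years gives 5740.9 / 21532 ≈ 0.267 mm/yr.
B's length ≈ 0.267 × 10861 = 2899.9 mm.

2899.9 mm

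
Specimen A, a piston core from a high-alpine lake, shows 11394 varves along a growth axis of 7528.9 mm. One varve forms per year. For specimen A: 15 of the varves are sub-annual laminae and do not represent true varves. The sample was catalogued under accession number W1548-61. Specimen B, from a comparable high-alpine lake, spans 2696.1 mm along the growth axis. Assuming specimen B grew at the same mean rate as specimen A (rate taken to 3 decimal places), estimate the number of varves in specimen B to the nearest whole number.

4073 varves

Specimen A: after corrections the count is 11394 − 15 = 11379 varves.
A: 7528.9 mm over 11379 years gives 7528.9 / 11379 ≈ 0.662 mm/year.
For B, 2696.1 / 0.662 = 4072.66 years ≈ 4073 varves.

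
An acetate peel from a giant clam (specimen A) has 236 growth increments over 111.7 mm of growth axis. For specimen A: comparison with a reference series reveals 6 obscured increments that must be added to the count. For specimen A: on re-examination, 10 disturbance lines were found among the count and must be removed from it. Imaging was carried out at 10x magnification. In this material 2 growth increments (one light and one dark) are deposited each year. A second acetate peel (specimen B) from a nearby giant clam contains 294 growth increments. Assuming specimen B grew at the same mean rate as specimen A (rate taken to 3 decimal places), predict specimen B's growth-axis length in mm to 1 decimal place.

Specimen A: adjusted count: 236 − 10 + 6 = 232 growth increments.
Specimen A: 232 growth increments at 2 per year is 232 / 2 = 116 years.
A: Extension rate ≈ 111.7 / 116 = 0.963 mm/year.
Specimen B: 294 growth increments at 2 per year is 294 / 2 = 147 years. Length of B = 0.963 × 147 = 141.6 mm.

141.6 mm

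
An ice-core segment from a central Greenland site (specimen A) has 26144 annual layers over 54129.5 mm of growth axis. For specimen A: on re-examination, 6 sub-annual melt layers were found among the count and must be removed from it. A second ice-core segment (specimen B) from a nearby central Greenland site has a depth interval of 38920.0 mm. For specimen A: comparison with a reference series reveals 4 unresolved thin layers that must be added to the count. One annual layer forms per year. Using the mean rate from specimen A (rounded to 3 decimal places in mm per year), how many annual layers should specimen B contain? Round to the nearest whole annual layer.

Specimen A: true annual layer count = 26144 − 6 + 4 = 26142.
A: Mean rate = 54129.5 mm / 26142 years ≈ 2.071 mm per year.
For B, 38920.0 / 2.071 = 18792.85 years ≈ 18793 annual layers.

18793 annual layers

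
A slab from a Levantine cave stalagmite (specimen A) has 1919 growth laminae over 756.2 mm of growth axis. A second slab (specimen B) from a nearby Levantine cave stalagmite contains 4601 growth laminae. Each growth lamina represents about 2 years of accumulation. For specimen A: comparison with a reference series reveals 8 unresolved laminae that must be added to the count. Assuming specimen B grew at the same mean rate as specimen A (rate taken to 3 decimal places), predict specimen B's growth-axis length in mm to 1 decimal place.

1803.6 mm

Specimen A: true growth lamina count = 1919 + 8 = 1927.
Specimen A: at 2 years per growth lamina, 1927 × 2 = 3854 years.
A: 756.2 mm over 3854 years gives 756.2 / 3854 ≈ 0.196 mm per year.
Specimen B: multiplying by 2 years per growth lamina: 4601 × 2 = 9202 years. B's length ≈ 0.196 × 9202 = 1803.6 mm.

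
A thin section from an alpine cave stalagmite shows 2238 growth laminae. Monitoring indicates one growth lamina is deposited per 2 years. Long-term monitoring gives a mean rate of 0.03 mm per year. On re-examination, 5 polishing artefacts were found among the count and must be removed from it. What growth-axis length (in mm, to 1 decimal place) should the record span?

134.0 mm

Correcting the raw count gives 2238 − 5 = 2233 true growth laminae.
2233 growth laminae at 2 years each span 2233 × 2 = 4466 years.
Predicted length = 0.03 mm/year × 4466 years = 134.0 mm.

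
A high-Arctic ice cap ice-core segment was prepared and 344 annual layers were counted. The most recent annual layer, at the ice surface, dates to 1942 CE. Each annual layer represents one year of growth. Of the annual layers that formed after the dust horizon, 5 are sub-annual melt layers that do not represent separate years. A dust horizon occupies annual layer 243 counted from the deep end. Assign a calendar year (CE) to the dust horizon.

344 − 243 = 101 annual layers lie beyond the dust horizon toward the ice surface.
Removing the 5 false annual layers leaves 101 − 5 = 96 true annual layers beyond the dust horizon.
The annual layer at the ice surface is 1942 CE, so the dust horizon dates to 1942 − 96 = 1846 CE.

1846 CE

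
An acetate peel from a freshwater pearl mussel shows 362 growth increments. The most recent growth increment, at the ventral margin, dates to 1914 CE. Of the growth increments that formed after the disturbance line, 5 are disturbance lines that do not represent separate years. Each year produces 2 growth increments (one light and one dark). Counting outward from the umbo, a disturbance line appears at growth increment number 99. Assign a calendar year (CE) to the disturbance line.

362 − 99 = 263 growth increments lie beyond the disturbance line toward the ventral margin.
Removing the 5 false growth increments leaves 263 − 5 = 258 true growth increments beyond the disturbance line.
With 2 growth increments per year, 258 / 2 = 129 years.
Counting back 129 years from 1914 CE places the disturbance line in 1914 − 129 = 1785 CE.

1785 CE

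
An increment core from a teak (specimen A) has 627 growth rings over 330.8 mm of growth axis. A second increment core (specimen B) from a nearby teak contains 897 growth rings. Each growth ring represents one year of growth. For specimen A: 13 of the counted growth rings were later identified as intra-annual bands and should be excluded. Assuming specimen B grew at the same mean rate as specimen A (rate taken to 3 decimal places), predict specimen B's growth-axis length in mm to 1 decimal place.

483.5 mm

Specimen A: adjusted count: 627 − 13 = 614 growth rings.
A: Mean rate = 330.8 mm / 614 years ≈ 0.539 mm/year.
B's length ≈ 0.539 × 897 = 483.5 mm.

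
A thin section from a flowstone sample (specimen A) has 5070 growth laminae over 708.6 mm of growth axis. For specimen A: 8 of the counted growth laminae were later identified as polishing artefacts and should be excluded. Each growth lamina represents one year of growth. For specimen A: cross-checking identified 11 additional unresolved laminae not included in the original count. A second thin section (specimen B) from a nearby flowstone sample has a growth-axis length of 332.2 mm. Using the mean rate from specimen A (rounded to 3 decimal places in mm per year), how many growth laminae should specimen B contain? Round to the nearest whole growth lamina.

2373 growth laminae

Specimen A: correcting the raw count gives 5070 − 8 + 11 = 5073 true growth laminae.
A: Mean rate = 708.6 mm / 5073 years ≈ 0.140 mm per year.
For B, 332.2 / 0.140 = 2372.86 years ≈ 2373 growth laminae.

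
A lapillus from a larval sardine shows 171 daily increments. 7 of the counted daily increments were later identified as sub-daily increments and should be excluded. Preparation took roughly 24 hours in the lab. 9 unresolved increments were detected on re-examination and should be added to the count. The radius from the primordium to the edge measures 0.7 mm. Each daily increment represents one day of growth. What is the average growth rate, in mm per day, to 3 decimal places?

Adjusted count: 171 − 7 + 9 = 173 daily increments.
Mean rate = 0.7 mm / 173 days ≈ 0.004 mm per day.

0.004 mm per day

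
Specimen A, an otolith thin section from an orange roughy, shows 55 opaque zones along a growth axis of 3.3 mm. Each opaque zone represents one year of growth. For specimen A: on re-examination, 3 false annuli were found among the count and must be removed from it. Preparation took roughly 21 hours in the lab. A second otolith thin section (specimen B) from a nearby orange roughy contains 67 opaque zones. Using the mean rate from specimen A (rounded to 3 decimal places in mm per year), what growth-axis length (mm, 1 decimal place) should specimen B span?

Specimen A: true opaque zone count = 55 − 3 = 52.
A: Extension rate ≈ 3.3 / 52 = 0.063 mm/year.
B's length ≈ 0.063 × 67 = 4.2 mm.

4.2 mm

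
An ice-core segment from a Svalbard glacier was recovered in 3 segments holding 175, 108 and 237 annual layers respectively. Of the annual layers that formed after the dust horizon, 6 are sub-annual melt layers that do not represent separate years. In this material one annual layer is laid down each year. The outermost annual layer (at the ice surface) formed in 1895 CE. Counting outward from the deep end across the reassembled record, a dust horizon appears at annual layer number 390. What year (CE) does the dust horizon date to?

1771 CE

Total annual layers = 175 + 108 + 237 = 520.
Between annual layer 390 and the ice surface there are 520 − 390 = 130 annual layers.
Excluding 6 false annual layers: 130 − 6 = 124.
The annual layer at the ice surface is 1895 CE, so the dust horizon dates to 1895 − 124 = 1771 CE.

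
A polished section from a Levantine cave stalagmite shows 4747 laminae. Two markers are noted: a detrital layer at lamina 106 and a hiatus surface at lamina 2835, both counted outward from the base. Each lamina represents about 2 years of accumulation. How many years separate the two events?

The two markers are separated by 2835 − 106 = 2729 laminae.
2729 laminae at 2 years each span 2729 × 2 = 5458 years.

5458 years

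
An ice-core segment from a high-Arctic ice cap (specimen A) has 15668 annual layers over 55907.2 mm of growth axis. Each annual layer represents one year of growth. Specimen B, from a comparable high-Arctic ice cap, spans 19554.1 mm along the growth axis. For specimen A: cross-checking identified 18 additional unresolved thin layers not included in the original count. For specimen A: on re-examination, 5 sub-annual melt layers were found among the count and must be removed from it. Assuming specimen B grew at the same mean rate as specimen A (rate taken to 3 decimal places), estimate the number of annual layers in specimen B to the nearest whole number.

Specimen A: after corrections the count is 15668 − 5 + 18 = 15681 annual layers.
A: 55907.2 mm over 15681 years gives 55907.2 / 15681 ≈ 3.565 mm/year.
For B, 19554.1 / 3.565 = 5485.02 years ≈ 5485 annual layers.

5485 annual layers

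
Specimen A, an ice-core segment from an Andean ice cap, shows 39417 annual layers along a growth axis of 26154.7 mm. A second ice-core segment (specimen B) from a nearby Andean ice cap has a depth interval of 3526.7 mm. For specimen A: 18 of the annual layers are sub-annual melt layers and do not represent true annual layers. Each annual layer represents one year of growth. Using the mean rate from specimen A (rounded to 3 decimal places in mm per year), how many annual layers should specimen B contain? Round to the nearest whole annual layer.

5311 annual layers

Specimen A: after corrections the count is 39417 − 18 = 39399 annual layers.
A: Extension rate ≈ 26154.7 / 39399 = 0.664 mm/yr.
B spans 3526.7 / 0.664 = 5311.30 years ≈ 5311 annual layers.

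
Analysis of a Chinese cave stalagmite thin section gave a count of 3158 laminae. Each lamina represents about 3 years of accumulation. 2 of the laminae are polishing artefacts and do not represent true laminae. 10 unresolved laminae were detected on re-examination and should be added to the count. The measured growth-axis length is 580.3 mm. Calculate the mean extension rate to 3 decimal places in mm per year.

0.061 mm per year

True lamina count = 3158 − 2 + 10 = 3166.
Multiplying by 3 years per lamina: 3166 × 3 = 9498 years.
580.3 mm over 9498 years gives 580.3 / 9498 ≈ 0.061 mm per year.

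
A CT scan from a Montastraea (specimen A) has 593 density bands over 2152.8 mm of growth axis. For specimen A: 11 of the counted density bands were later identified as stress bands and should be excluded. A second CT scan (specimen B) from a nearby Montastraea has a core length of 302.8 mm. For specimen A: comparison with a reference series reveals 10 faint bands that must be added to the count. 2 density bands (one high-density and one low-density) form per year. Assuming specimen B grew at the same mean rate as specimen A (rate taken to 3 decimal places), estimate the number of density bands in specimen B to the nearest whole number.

83 density bands

Specimen A: true density band count = 593 − 11 + 10 = 592.
Specimen A: 592 density bands at 2 per year is 592 / 2 = 296 years.
A: Extension rate ≈ 2152.8 / 296 = 7.273 mm/yr.
For B, 302.8 / 7.273 = 41.63 years; at 2 density bands per year that is 41.63 × 2 ≈ 83 density bands.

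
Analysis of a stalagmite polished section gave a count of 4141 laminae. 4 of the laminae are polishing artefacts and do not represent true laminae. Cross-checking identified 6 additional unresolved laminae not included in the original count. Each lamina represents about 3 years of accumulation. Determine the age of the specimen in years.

12429 years

After corrections the count is 4141 − 4 + 6 = 4143 laminae.
At 3 years per lamina, 4143 × 3 = 12429 years.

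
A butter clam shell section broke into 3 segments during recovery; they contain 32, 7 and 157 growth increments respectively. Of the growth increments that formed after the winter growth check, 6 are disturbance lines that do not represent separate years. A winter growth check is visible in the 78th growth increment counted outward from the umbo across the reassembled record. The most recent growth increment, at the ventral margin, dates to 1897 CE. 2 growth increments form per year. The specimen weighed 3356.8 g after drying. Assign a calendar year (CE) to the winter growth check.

1841 CE

Total growth increments = 32 + 7 + 157 = 196.
196 − 78 = 118 growth increments lie beyond the winter growth check toward the ventral margin.
Excluding 6 false growth increments: 118 − 6 = 112.
With 2 growth increments per year, 112 / 2 = 56 years.
The growth increment at the ventral margin is 1897 CE, so the winter growth check dates to 1897 − 56 = 1841 CE.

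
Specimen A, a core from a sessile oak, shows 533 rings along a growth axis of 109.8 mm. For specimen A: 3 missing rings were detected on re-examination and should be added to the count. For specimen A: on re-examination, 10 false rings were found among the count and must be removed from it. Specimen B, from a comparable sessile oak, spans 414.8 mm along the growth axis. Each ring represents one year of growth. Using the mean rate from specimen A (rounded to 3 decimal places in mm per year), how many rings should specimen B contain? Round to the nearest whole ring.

Specimen A: true ring count = 533 − 10 + 3 = 526.
A: 109.8 mm over 526 years gives 109.8 / 526 ≈ 0.209 mm/yr.
Specimen B: 414.8 mm / 0.209 mm per year = 1984.69 years ≈ 1985 rings.

1985 rings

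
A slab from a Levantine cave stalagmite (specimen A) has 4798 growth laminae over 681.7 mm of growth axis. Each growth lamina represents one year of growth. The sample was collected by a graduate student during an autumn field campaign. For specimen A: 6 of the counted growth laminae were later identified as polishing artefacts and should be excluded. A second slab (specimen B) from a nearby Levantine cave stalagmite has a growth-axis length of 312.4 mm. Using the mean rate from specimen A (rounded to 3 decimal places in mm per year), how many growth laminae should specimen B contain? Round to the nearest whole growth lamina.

Specimen A: correcting the raw count gives 4798 − 6 = 4792 true growth laminae.
A: Mean rate = 681.7 mm / 4792 years ≈ 0.142 mm/yr.
Specimen B: 312.4 mm / 0.142 mm per year = 2200.00 years ≈ 2200 growth laminae.

2200 growth laminae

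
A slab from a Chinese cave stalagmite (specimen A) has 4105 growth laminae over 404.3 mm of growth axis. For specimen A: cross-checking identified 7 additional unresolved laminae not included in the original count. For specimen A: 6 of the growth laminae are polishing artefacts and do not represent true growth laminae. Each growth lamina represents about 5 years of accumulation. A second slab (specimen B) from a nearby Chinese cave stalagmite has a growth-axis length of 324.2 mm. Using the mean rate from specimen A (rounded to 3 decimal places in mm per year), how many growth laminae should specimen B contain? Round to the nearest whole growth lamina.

3242 growth laminae

Specimen A: true growth lamina count = 4105 − 6 + 7 = 4106.
Specimen A: at 5 years per growth lamina, 4106 × 5 = 20530 years.
A: Extension rate ≈ 404.3 / 20530 = 0.020 mm/yr.
For B, 324.2 / 0.020 = 16210.00 years; at 5 years per growth lamina that is 16210.00 / 5 ≈ 3242 growth laminae.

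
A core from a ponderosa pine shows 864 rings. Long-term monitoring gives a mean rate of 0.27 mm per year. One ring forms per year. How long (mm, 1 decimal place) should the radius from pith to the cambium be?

864 years of growth are recorded.
Predicted length = 0.27 mm/year × 864 years = 233.3 mm.

233.3 mm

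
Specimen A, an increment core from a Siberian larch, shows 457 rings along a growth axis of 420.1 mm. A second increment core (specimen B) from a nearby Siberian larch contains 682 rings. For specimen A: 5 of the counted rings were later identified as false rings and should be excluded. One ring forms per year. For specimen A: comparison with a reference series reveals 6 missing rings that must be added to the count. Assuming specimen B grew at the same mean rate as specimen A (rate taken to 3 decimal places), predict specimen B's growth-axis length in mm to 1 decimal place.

Specimen A: adjusted count: 457 − 5 + 6 = 458 rings.
A: 420.1 mm over 458 years gives 420.1 / 458 ≈ 0.917 mm per year.
For B, 0.917 mm/year × 682 years = 625.4 mm.

625.4 mm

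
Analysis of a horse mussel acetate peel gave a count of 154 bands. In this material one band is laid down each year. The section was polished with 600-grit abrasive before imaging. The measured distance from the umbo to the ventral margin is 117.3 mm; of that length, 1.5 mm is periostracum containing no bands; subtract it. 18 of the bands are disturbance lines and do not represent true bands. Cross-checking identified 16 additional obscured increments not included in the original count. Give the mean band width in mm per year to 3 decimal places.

After corrections the count is 154 − 18 + 16 = 152 bands.
The growth record spans 117.3 − 1.5 = 115.8 mm.
115.8 mm over 152 years gives 115.8 / 152 ≈ 0.762 mm per year.

0.762 mm per year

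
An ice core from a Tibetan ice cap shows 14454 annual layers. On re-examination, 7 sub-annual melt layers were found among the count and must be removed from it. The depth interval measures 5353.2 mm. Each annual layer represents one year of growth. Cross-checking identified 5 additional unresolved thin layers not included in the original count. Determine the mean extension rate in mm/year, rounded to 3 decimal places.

True annual layer count = 14454 − 7 + 5 = 14452.
Mean rate = 5353.2 mm / 14452 years ≈ 0.370 mm/year.

0.370 mm/year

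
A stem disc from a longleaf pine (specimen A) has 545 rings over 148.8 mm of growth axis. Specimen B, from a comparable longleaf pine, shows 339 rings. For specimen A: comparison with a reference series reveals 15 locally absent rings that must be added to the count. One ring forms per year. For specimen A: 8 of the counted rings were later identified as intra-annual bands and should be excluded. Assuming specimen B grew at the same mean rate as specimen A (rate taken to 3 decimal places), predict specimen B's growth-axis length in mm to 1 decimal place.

91.5 mm

Specimen A: after corrections the count is 545 − 8 + 15 = 552 rings.
A: Mean rate = 148.8 mm / 552 years ≈ 0.270 mm/yr.
B's length ≈ 0.270 × 339 = 91.5 mm.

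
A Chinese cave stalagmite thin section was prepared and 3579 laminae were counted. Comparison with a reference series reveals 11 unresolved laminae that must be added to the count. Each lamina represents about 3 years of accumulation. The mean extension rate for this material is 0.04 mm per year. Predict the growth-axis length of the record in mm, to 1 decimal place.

430.8 mm

Correcting the raw count gives 3579 + 11 = 3590 true laminae.
3590 laminae at 3 years each span 3590 × 3 = 10770 years.
10770 years at 0.04 mm/year gives 0.04 × 10770 = 430.8 mm.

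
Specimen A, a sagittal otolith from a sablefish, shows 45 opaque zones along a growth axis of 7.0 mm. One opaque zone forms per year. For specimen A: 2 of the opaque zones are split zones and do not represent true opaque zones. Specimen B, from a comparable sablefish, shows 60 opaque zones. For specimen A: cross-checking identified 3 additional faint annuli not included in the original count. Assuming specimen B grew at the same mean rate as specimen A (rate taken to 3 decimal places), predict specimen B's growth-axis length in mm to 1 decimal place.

9.1 mm

Specimen A: correcting the raw count gives 45 − 2 + 3 = 46 true opaque zones.
A: Extension rate ≈ 7.0 / 46 = 0.152 mm/year.
For B, 0.152 mm/year × 60 years = 9.1 mm.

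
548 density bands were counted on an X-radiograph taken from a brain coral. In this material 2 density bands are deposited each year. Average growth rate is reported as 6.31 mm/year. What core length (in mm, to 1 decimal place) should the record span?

With 2 density bands per year, 548 / 2 = 274 years.
Length ≈ 6.31 × 274 = 1728.9 mm.

1728.9 mm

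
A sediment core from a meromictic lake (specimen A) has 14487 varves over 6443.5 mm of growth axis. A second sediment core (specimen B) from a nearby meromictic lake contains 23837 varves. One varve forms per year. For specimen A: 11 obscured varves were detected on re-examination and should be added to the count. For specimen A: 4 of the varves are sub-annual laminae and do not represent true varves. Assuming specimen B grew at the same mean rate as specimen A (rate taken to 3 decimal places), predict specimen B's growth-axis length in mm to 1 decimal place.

Specimen A: correcting the raw count gives 14487 − 4 + 11 = 14494 true varves.
A: Extension rate ≈ 6443.5 / 14494 = 0.445 mm/yr.
B's length ≈ 0.445 × 23837 = 10607.5 mm.

10607.5 mm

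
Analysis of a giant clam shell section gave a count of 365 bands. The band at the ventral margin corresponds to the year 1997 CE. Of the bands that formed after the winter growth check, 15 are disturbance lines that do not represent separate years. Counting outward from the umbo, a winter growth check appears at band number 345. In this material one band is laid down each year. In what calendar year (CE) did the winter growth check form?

365 − 345 = 20 bands lie beyond the winter growth check toward the ventral margin.
Removing the 15 false bands leaves 20 − 15 = 5 true bands beyond the winter growth check.
1997 − 5 = 1992 CE.

1992 CE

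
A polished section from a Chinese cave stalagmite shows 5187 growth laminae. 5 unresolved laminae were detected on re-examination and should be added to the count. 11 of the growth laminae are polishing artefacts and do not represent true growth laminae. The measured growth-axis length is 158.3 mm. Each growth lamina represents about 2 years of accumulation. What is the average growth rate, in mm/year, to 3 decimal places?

True growth lamina count = 5187 − 11 + 5 = 5181.
Multiplying by 2 years per growth lamina: 5181 × 2 = 10362 years.
Mean rate = 158.3 mm / 10362 years ≈ 0.015 mm/year.

0.015 mm/year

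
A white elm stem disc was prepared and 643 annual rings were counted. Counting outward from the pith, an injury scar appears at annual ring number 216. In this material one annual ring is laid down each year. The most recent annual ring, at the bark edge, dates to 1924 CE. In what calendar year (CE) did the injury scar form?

1497 CE

The injury scar sits at annual ring 216 from the pith, so 643 − 216 = 427 annual rings formed after it.
1924 − 427 = 1497 CE.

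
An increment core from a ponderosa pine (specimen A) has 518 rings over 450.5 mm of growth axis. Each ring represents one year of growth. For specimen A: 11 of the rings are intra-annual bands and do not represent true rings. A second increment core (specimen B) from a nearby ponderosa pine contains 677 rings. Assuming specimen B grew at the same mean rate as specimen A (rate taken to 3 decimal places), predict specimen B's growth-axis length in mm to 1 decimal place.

601.9 mm

Specimen A: after corrections the count is 518 − 11 = 507 rings.
A: Mean rate = 450.5 mm / 507 years ≈ 0.889 mm/yr.
Length of B = 0.889 × 677 = 601.9 mm.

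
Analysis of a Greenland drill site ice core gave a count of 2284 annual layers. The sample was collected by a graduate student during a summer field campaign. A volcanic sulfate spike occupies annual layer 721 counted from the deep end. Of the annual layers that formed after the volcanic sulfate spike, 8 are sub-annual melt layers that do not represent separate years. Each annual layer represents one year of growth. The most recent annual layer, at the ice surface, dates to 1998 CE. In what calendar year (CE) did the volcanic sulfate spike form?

The volcanic sulfate spike sits at annual layer 721 from the deep end, so 2284 − 721 = 1563 annual layers formed after it.
Excluding 8 false annual layers: 1563 − 8 = 1555.
1998 − 1555 = 443 CE.

443 CE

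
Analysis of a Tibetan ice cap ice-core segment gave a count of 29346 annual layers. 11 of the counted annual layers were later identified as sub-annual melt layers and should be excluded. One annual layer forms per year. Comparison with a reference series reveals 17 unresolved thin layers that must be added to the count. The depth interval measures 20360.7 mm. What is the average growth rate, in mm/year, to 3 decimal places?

0.694 mm/year

After corrections the count is 29346 − 11 + 17 = 29352 annual layers.
20360.7 mm over 29352 years gives 20360.7 / 29352 ≈ 0.694 mm/year.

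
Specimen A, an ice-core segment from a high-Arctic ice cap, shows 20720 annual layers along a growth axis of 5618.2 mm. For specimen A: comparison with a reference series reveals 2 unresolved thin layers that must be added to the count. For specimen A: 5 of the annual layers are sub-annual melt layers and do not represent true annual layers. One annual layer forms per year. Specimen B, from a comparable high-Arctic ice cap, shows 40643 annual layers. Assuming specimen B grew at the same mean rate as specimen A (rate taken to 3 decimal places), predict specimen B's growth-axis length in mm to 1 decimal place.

11014.3 mm

Specimen A: after corrections the count is 20720 − 5 + 2 = 20717 annual layers.
A: Mean rate = 5618.2 mm / 20717 years ≈ 0.271 mm per year.
Length of B = 0.271 × 40643 = 11014.3 mm.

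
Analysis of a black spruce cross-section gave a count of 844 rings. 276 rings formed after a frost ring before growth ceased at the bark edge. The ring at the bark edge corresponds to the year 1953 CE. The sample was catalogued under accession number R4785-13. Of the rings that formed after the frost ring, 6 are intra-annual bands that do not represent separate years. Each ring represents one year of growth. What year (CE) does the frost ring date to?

There are 276 rings younger than the frost ring.
Excluding 6 false rings: 276 − 6 = 270.
1953 − 270 = 1683 CE.

1683 CE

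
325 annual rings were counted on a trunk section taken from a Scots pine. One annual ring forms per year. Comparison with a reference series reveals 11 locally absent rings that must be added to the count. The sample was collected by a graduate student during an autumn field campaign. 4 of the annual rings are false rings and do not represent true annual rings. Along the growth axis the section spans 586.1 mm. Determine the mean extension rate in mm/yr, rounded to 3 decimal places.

After corrections the count is 325 − 4 + 11 = 332 annual rings.
586.1 mm over 332 years gives 586.1 / 332 ≈ 1.765 mm/yr.

1.765 mm/yr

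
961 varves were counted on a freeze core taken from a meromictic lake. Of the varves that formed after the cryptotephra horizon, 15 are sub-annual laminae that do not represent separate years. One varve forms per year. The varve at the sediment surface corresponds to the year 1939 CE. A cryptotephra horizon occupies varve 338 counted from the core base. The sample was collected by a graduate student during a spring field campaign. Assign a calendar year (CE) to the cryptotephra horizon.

1331 CE

Between varve 338 and the sediment surface there are 961 − 338 = 623 varves.
623 − 15 false = 608 true varves after the cryptotephra horizon.
Counting back 608 years from 1939 CE places the cryptotephra horizon in 1939 − 608 = 1331 CE.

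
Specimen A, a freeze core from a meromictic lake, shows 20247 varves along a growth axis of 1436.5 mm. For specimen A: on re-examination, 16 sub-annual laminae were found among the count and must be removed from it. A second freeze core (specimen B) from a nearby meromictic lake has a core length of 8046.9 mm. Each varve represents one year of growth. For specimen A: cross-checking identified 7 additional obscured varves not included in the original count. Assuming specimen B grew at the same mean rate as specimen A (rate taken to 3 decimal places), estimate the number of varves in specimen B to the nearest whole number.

113337 varves

Specimen A: adjusted count: 20247 − 16 + 7 = 20238 varves.
A: Mean rate = 1436.5 mm / 20238 years ≈ 0.071 mm per year.
For B, 8046.9 / 0.071 = 113336.62 years ≈ 113337 varves.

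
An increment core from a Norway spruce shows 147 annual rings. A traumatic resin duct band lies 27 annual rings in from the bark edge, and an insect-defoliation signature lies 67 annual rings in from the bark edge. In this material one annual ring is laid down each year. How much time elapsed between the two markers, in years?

40 yr

Separation: 67 − 27 = 40 annual rings.
That is 40 years at one annual ring per year.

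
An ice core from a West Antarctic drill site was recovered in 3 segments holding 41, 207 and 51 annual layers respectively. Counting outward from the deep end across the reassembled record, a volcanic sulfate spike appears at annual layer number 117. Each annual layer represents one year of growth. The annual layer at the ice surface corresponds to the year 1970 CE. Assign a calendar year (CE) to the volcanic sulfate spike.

Total annual layers = 41 + 207 + 51 = 299.
The volcanic sulfate spike sits at annual layer 117 from the deep end, so 299 − 117 = 182 annual layers formed after it.
1970 − 182 = 1788 CE.

1788 CE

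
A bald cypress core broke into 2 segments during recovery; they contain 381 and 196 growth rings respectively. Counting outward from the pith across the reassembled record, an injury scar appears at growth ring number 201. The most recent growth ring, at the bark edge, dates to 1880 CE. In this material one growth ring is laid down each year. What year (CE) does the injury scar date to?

Total growth rings = 381 + 196 = 577.
The injury scar sits at growth ring 201 from the pith, so 577 − 201 = 376 growth rings formed after it.
Counting back 376 years from 1880 CE places the injury scar in 1880 − 376 = 1504 CE.

1504 CE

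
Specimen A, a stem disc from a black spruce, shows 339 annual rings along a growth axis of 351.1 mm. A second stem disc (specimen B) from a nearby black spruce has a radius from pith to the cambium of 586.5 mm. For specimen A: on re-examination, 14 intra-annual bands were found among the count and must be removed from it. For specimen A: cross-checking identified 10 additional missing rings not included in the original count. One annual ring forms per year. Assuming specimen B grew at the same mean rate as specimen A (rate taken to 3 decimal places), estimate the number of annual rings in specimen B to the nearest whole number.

Specimen A: true annual ring count = 339 − 14 + 10 = 335.
A: Mean rate = 351.1 mm / 335 years ≈ 1.048 mm/year.
Specimen B: 586.5 mm / 1.048 mm per year = 559.64 years ≈ 560 annual rings.

560 annual rings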